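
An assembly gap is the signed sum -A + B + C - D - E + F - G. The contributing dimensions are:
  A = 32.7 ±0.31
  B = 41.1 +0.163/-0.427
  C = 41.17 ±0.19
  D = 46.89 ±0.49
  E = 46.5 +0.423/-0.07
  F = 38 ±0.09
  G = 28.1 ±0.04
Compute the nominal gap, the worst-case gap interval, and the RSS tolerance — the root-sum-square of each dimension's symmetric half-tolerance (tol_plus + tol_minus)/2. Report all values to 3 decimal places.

Stack each dimension's contribution:
  -A: nom -32.700 → Σnom=-32.700; wc +0.310/-0.310 → slack +0.310/-0.310; half-tol=0.310, Σhalf²=0.096100
  +B: nom +41.100 → Σnom=8.400; wc +0.163/-0.427 → slack +0.473/-0.737; half-tol=0.295, Σhalf²=0.183125
  +C: nom +41.170 → Σnom=49.570; wc +0.190/-0.190 → slack +0.663/-0.927; half-tol=0.190, Σhalf²=0.219225
  -D: nom -46.890 → Σnom=2.680; wc +0.490/-0.490 → slack +1.153/-1.417; half-tol=0.490, Σhalf²=0.459325
  -E: nom -46.500 → Σnom=-43.820; wc +0.070/-0.423 → slack +1.223/-1.840; half-tol=0.246, Σhalf²=0.520087
  +F: nom +38.000 → Σnom=-5.820; wc +0.090/-0.090 → slack +1.313/-1.930; half-tol=0.090, Σhalf²=0.528187
  -G: nom -28.100 → Σnom=-33.920; wc +0.040/-0.040 → slack +1.353/-1.970; half-tol=0.040, Σhalf²=0.529787
Nominal = -33.920. Worst-case = [-33.920 - 1.970, -33.920 + 1.353] = [-35.890, -32.567]. RSS = √0.529787 = 0.728.

nominal=-33.920 wc=[-35.890,-32.567] rss=0.728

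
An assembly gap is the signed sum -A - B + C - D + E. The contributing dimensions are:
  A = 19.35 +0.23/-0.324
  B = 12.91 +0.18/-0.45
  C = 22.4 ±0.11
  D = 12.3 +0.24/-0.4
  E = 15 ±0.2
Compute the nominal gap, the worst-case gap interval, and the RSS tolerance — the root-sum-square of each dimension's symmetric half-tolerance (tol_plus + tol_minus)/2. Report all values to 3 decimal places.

nominal=-7.160 wc=[-8.120,-5.676] rss=0.575

Stack each dimension's contribution:
  -A: nom -19.350 → Σnom=-19.350; wc +0.324/-0.230 → slack +0.324/-0.230; half-tol=0.277, Σhalf²=0.076729
  -B: nom -12.910 → Σnom=-32.260; wc +0.450/-0.180 → slack +0.774/-0.410; half-tol=0.315, Σhalf²=0.175954
  +C: nom +22.400 → Σnom=-9.860; wc +0.110/-0.110 → slack +0.884/-0.520; half-tol=0.110, Σhalf²=0.188054
  -D: nom -12.300 → Σnom=-22.160; wc +0.400/-0.240 → slack +1.284/-0.760; half-tol=0.320, Σhalf²=0.290454
  +E: nom +15.000 → Σnom=-7.160; wc +0.200/-0.200 → slack +1.484/-0.960; half-tol=0.200, Σhalf²=0.330454
Nominal = -7.160. Worst-case = [-7.160 - 0.960, -7.160 + 1.484] = [-8.120, -5.676]. RSS = √0.330454 = 0.575.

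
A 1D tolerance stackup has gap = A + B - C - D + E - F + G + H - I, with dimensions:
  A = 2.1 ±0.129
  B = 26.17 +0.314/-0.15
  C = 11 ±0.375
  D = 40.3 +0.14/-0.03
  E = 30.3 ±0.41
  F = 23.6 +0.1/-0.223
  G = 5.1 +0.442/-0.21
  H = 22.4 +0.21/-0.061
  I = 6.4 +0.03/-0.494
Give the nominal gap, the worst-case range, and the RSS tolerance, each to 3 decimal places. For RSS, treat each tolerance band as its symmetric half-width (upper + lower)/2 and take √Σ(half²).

Stack each dimension's contribution:
  +A: nom +2.100 → Σnom=2.100; wc +0.129/-0.129 → slack +0.129/-0.129; half-tol=0.129, Σhalf²=0.016641
  +B: nom +26.170 → Σnom=28.270; wc +0.314/-0.150 → slack +0.443/-0.279; half-tol=0.232, Σhalf²=0.070465
  -C: nom -11.000 → Σnom=17.270; wc +0.375/-0.375 → slack +0.818/-0.654; half-tol=0.375, Σhalf²=0.211090
  -D: nom -40.300 → Σnom=-23.030; wc +0.030/-0.140 → slack +0.848/-0.794; half-tol=0.085, Σhalf²=0.218315
  +E: nom +30.300 → Σnom=7.270; wc +0.410/-0.410 → slack +1.258/-1.204; half-tol=0.410, Σhalf²=0.386415
  -F: nom -23.600 → Σnom=-16.330; wc +0.223/-0.100 → slack +1.481/-1.304; half-tol=0.162, Σhalf²=0.412497
  +G: nom +5.100 → Σnom=-11.230; wc +0.442/-0.210 → slack +1.923/-1.514; half-tol=0.326, Σhalf²=0.518773
  +H: nom +22.400 → Σnom=11.170; wc +0.210/-0.061 → slack +2.133/-1.575; half-tol=0.136, Σhalf²=0.537133
  -I: nom -6.400 → Σnom=4.770; wc +0.494/-0.030 → slack +2.627/-1.605; half-tol=0.262, Σhalf²=0.605777
Nominal = 4.770. Worst-case = [4.770 - 1.605, 4.770 + 2.627] = [3.165, 7.397]. RSS = √0.605777 = 0.778.

nominal=4.770 wc=[3.165,7.397] rss=0.778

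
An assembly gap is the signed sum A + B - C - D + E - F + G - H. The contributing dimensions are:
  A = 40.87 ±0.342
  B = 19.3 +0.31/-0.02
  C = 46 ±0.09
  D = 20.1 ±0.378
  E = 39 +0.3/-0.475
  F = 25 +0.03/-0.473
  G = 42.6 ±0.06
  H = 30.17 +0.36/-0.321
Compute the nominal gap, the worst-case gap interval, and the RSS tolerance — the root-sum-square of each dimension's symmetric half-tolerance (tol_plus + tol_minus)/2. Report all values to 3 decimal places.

Stack each dimension's contribution:
  +A: nom +40.870 → Σnom=40.870; wc +0.342/-0.342 → slack +0.342/-0.342; half-tol=0.342, Σhalf²=0.116964
  +B: nom +19.300 → Σnom=60.170; wc +0.310/-0.020 → slack +0.652/-0.362; half-tol=0.165, Σhalf²=0.144189
  -C: nom -46.000 → Σnom=14.170; wc +0.090/-0.090 → slack +0.742/-0.452; half-tol=0.090, Σhalf²=0.152289
  -D: nom -20.100 → Σnom=-5.930; wc +0.378/-0.378 → slack +1.120/-0.830; half-tol=0.378, Σhalf²=0.295173
  +E: nom +39.000 → Σnom=33.070; wc +0.300/-0.475 → slack +1.420/-1.305; half-tol=0.387, Σhalf²=0.445329
  -F: nom -25.000 → Σnom=8.070; wc +0.473/-0.030 → slack +1.893/-1.335; half-tol=0.252, Σhalf²=0.508582
  +G: nom +42.600 → Σnom=50.670; wc +0.060/-0.060 → slack +1.953/-1.395; half-tol=0.060, Σhalf²=0.512182
  -H: nom -30.170 → Σnom=20.500; wc +0.321/-0.360 → slack +2.274/-1.755; half-tol=0.341, Σhalf²=0.628122
Nominal = 20.500. Worst-case = [20.500 - 1.755, 20.500 + 2.274] = [18.745, 22.774]. RSS = √0.628122 = 0.793.

nominal=20.500 wc=[18.745,22.774] rss=0.793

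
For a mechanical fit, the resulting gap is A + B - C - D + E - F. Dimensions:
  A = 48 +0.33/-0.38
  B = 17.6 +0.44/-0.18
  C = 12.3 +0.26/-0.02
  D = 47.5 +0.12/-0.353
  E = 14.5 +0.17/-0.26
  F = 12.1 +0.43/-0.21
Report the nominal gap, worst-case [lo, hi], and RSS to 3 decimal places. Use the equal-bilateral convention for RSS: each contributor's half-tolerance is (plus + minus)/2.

Stack each dimension's contribution:
  +A: nom +48.000 → Σnom=48.000; wc +0.330/-0.380 → slack +0.330/-0.380; half-tol=0.355, Σhalf²=0.126025
  +B: nom +17.600 → Σnom=65.600; wc +0.440/-0.180 → slack +0.770/-0.560; half-tol=0.310, Σhalf²=0.222125
  -C: nom -12.300 → Σnom=53.300; wc +0.020/-0.260 → slack +0.790/-0.820; half-tol=0.140, Σhalf²=0.241725
  -D: nom -47.500 → Σnom=5.800; wc +0.353/-0.120 → slack +1.143/-0.940; half-tol=0.236, Σhalf²=0.297657
  +E: nom +14.500 → Σnom=20.300; wc +0.170/-0.260 → slack +1.313/-1.200; half-tol=0.215, Σhalf²=0.343882
  -F: nom -12.100 → Σnom=8.200; wc +0.210/-0.430 → slack +1.523/-1.630; half-tol=0.320, Σhalf²=0.446282
Nominal = 8.200. Worst-case = [8.200 - 1.630, 8.200 + 1.523] = [6.570, 9.723]. RSS = √0.446282 = 0.668.

nominal=8.200 wc=[6.570,9.723] rss=0.668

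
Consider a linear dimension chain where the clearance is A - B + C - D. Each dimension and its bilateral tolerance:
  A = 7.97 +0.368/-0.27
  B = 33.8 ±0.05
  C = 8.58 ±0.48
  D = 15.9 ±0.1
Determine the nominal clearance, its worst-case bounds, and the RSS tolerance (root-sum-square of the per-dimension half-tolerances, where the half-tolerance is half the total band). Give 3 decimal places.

nominal=-33.150 wc=[-34.050,-32.152] rss=0.587

Stack each dimension's contribution:
  +A: nom +7.970 → Σnom=7.970; wc +0.368/-0.270 → slack +0.368/-0.270; half-tol=0.319, Σhalf²=0.101761
  -B: nom -33.800 → Σnom=-25.830; wc +0.050/-0.050 → slack +0.418/-0.320; half-tol=0.050, Σhalf²=0.104261
  +C: nom +8.580 → Σnom=-17.250; wc +0.480/-0.480 → slack +0.898/-0.800; half-tol=0.480, Σhalf²=0.334661
  -D: nom -15.900 → Σnom=-33.150; wc +0.100/-0.100 → slack +0.998/-0.900; half-tol=0.100, Σhalf²=0.344661
Nominal = -33.150. Worst-case = [-33.150 - 0.900, -33.150 + 0.998] = [-34.050, -32.152]. RSS = √0.344661 = 0.587.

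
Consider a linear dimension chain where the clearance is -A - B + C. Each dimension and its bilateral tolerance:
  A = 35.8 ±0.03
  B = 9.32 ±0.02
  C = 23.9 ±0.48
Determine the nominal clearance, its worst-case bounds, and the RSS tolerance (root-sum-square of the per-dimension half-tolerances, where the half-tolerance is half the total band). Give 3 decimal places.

Stack each dimension's contribution:
  -A: nom -35.800 → Σnom=-35.800; wc +0.030/-0.030 → slack +0.030/-0.030; half-tol=0.030, Σhalf²=0.000900
  -B: nom -9.320 → Σnom=-45.120; wc +0.020/-0.020 → slack +0.050/-0.050; half-tol=0.020, Σhalf²=0.001300
  +C: nom +23.900 → Σnom=-21.220; wc +0.480/-0.480 → slack +0.530/-0.530; half-tol=0.480, Σhalf²=0.231700
Nominal = -21.220. Worst-case = [-21.220 - 0.530, -21.220 + 0.530] = [-21.750, -20.690]. RSS = √0.231700 = 0.481.

nominal=-21.220 wc=[-21.750,-20.690] rss=0.481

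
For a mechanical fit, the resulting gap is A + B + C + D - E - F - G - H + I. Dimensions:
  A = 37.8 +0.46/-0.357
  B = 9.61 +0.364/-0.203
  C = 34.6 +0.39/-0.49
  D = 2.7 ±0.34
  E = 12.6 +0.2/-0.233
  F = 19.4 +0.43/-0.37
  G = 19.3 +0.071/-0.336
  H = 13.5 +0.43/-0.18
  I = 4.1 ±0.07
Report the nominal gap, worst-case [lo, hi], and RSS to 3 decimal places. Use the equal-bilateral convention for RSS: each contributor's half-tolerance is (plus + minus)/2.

nominal=24.010 wc=[21.419,26.753] rss=0.950

Stack each dimension's contribution:
  +A: nom +37.800 → Σnom=37.800; wc +0.460/-0.357 → slack +0.460/-0.357; half-tol=0.408, Σhalf²=0.166872
  +B: nom +9.610 → Σnom=47.410; wc +0.364/-0.203 → slack +0.824/-0.560; half-tol=0.283, Σhalf²=0.247244
  +C: nom +34.600 → Σnom=82.010; wc +0.390/-0.490 → slack +1.214/-1.050; half-tol=0.440, Σhalf²=0.440844
  +D: nom +2.700 → Σnom=84.710; wc +0.340/-0.340 → slack +1.554/-1.390; half-tol=0.340, Σhalf²=0.556445
  -E: nom -12.600 → Σnom=72.110; wc +0.233/-0.200 → slack +1.787/-1.590; half-tol=0.217, Σhalf²=0.603317
  -F: nom -19.400 → Σnom=52.710; wc +0.370/-0.430 → slack +2.157/-2.020; half-tol=0.400, Σhalf²=0.763317
  -G: nom -19.300 → Σnom=33.410; wc +0.336/-0.071 → slack +2.493/-2.091; half-tol=0.204, Σhalf²=0.804729
  -H: nom -13.500 → Σnom=19.910; wc +0.180/-0.430 → slack +2.673/-2.521; half-tol=0.305, Σhalf²=0.897754
  +I: nom +4.100 → Σnom=24.010; wc +0.070/-0.070 → slack +2.743/-2.591; half-tol=0.070, Σhalf²=0.902654
Nominal = 24.010. Worst-case = [24.010 - 2.591, 24.010 + 2.743] = [21.419, 26.753]. RSS = √0.902654 = 0.950.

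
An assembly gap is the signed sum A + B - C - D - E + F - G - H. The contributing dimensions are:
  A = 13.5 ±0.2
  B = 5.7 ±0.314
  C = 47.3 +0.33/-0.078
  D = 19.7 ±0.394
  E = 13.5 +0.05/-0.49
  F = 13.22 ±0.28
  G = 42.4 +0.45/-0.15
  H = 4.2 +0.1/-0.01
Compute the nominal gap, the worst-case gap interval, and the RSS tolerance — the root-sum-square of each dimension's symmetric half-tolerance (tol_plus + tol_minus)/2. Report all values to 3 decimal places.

nominal=-94.680 wc=[-96.798,-92.764] rss=0.761

Stack each dimension's contribution:
  +A: nom +13.500 → Σnom=13.500; wc +0.200/-0.200 → slack +0.200/-0.200; half-tol=0.200, Σhalf²=0.040000
  +B: nom +5.700 → Σnom=19.200; wc +0.314/-0.314 → slack +0.514/-0.514; half-tol=0.314, Σhalf²=0.138596
  -C: nom -47.300 → Σnom=-28.100; wc +0.078/-0.330 → slack +0.592/-0.844; half-tol=0.204, Σhalf²=0.180212
  -D: nom -19.700 → Σnom=-47.800; wc +0.394/-0.394 → slack +0.986/-1.238; half-tol=0.394, Σhalf²=0.335448
  -E: nom -13.500 → Σnom=-61.300; wc +0.490/-0.050 → slack +1.476/-1.288; half-tol=0.270, Σhalf²=0.408348
  +F: nom +13.220 → Σnom=-48.080; wc +0.280/-0.280 → slack +1.756/-1.568; half-tol=0.280, Σhalf²=0.486748
  -G: nom -42.400 → Σnom=-90.480; wc +0.150/-0.450 → slack +1.906/-2.018; half-tol=0.300, Σhalf²=0.576748
  -H: nom -4.200 → Σnom=-94.680; wc +0.010/-0.100 → slack +1.916/-2.118; half-tol=0.055, Σhalf²=0.579773
Nominal = -94.680. Worst-case = [-94.680 - 2.118, -94.680 + 1.916] = [-96.798, -92.764]. RSS = √0.579773 = 0.761.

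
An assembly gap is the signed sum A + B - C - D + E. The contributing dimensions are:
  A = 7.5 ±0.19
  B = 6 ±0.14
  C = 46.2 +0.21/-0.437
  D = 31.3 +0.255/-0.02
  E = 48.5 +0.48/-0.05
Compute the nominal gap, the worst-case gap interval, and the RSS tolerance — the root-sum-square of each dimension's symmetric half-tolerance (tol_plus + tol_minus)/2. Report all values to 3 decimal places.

Stack each dimension's contribution:
  +A: nom +7.500 → Σnom=7.500; wc +0.190/-0.190 → slack +0.190/-0.190; half-tol=0.190, Σhalf²=0.036100
  +B: nom +6.000 → Σnom=13.500; wc +0.140/-0.140 → slack +0.330/-0.330; half-tol=0.140, Σhalf²=0.055700
  -C: nom -46.200 → Σnom=-32.700; wc +0.437/-0.210 → slack +0.767/-0.540; half-tol=0.324, Σhalf²=0.160352
  -D: nom -31.300 → Σnom=-64.000; wc +0.020/-0.255 → slack +0.787/-0.795; half-tol=0.138, Σhalf²=0.179259
  +E: nom +48.500 → Σnom=-15.500; wc +0.480/-0.050 → slack +1.267/-0.845; half-tol=0.265, Σhalf²=0.249484
Nominal = -15.500. Worst-case = [-15.500 - 0.845, -15.500 + 1.267] = [-16.345, -14.233]. RSS = √0.249484 = 0.499.

nominal=-15.500 wc=[-16.345,-14.233] rss=0.499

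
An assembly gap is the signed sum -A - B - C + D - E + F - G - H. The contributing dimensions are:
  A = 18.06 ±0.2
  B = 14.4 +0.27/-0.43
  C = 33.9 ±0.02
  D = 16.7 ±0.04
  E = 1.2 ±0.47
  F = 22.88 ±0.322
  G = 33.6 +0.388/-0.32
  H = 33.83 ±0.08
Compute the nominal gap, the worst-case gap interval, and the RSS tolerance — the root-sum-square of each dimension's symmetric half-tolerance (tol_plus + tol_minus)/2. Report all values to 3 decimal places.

Stack each dimension's contribution:
  -A: nom -18.060 → Σnom=-18.060; wc +0.200/-0.200 → slack +0.200/-0.200; half-tol=0.200, Σhalf²=0.040000
  -B: nom -14.400 → Σnom=-32.460; wc +0.430/-0.270 → slack +0.630/-0.470; half-tol=0.350, Σhalf²=0.162500
  -C: nom -33.900 → Σnom=-66.360; wc +0.020/-0.020 → slack +0.650/-0.490; half-tol=0.020, Σhalf²=0.162900
  +D: nom +16.700 → Σnom=-49.660; wc +0.040/-0.040 → slack +0.690/-0.530; half-tol=0.040, Σhalf²=0.164500
  -E: nom -1.200 → Σnom=-50.860; wc +0.470/-0.470 → slack +1.160/-1.000; half-tol=0.470, Σhalf²=0.385400
  +F: nom +22.880 → Σnom=-27.980; wc +0.322/-0.322 → slack +1.482/-1.322; half-tol=0.322, Σhalf²=0.489084
  -G: nom -33.600 → Σnom=-61.580; wc +0.320/-0.388 → slack +1.802/-1.710; half-tol=0.354, Σhalf²=0.614400
  -H: nom -33.830 → Σnom=-95.410; wc +0.080/-0.080 → slack +1.882/-1.790; half-tol=0.080, Σhalf²=0.620800
Nominal = -95.410. Worst-case = [-95.410 - 1.790, -95.410 + 1.882] = [-97.200, -93.528]. RSS = √0.620800 = 0.788.

nominal=-95.410 wc=[-97.200,-93.528] rss=0.788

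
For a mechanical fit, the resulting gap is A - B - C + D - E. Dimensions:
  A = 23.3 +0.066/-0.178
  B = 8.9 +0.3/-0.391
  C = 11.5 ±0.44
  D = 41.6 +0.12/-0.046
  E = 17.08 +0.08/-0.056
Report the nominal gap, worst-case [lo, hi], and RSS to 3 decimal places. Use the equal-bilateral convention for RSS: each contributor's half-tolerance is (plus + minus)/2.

Stack each dimension's contribution:
  +A: nom +23.300 → Σnom=23.300; wc +0.066/-0.178 → slack +0.066/-0.178; half-tol=0.122, Σhalf²=0.014884
  -B: nom -8.900 → Σnom=14.400; wc +0.391/-0.300 → slack +0.457/-0.478; half-tol=0.346, Σhalf²=0.134254
  -C: nom -11.500 → Σnom=2.900; wc +0.440/-0.440 → slack +0.897/-0.918; half-tol=0.440, Σhalf²=0.327854
  +D: nom +41.600 → Σnom=44.500; wc +0.120/-0.046 → slack +1.017/-0.964; half-tol=0.083, Σhalf²=0.334743
  -E: nom -17.080 → Σnom=27.420; wc +0.056/-0.080 → slack +1.073/-1.044; half-tol=0.068, Σhalf²=0.339367
Nominal = 27.420. Worst-case = [27.420 - 1.044, 27.420 + 1.073] = [26.376, 28.493]. RSS = √0.339367 = 0.583.

nominal=27.420 wc=[26.376,28.493] rss=0.583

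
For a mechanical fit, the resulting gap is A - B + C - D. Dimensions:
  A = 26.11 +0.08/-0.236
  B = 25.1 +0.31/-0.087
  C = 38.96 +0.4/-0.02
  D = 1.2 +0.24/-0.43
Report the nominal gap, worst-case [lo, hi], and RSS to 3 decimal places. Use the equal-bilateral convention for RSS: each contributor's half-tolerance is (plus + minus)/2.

nominal=38.770 wc=[37.964,39.767] rss=0.470

Stack each dimension's contribution:
  +A: nom +26.110 → Σnom=26.110; wc +0.080/-0.236 → slack +0.080/-0.236; half-tol=0.158, Σhalf²=0.024964
  -B: nom -25.100 → Σnom=1.010; wc +0.087/-0.310 → slack +0.167/-0.546; half-tol=0.199, Σhalf²=0.064366
  +C: nom +38.960 → Σnom=39.970; wc +0.400/-0.020 → slack +0.567/-0.566; half-tol=0.210, Σhalf²=0.108466
  -D: nom -1.200 → Σnom=38.770; wc +0.430/-0.240 → slack +0.997/-0.806; half-tol=0.335, Σhalf²=0.220691
Nominal = 38.770. Worst-case = [38.770 - 0.806, 38.770 + 0.997] = [37.964, 39.767]. RSS = √0.220691 = 0.470.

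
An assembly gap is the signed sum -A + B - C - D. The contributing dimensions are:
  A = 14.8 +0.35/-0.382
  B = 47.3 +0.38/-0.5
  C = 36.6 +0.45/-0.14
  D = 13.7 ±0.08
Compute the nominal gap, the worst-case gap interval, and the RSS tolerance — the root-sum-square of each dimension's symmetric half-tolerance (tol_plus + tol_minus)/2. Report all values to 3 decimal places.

Stack each dimension's contribution:
  -A: nom -14.800 → Σnom=-14.800; wc +0.382/-0.350 → slack +0.382/-0.350; half-tol=0.366, Σhalf²=0.133956
  +B: nom +47.300 → Σnom=32.500; wc +0.380/-0.500 → slack +0.762/-0.850; half-tol=0.440, Σhalf²=0.327556
  -C: nom -36.600 → Σnom=-4.100; wc +0.140/-0.450 → slack +0.902/-1.300; half-tol=0.295, Σhalf²=0.414581
  -D: nom -13.700 → Σnom=-17.800; wc +0.080/-0.080 → slack +0.982/-1.380; half-tol=0.080, Σhalf²=0.420981
Nominal = -17.800. Worst-case = [-17.800 - 1.380, -17.800 + 0.982] = [-19.180, -16.818]. RSS = √0.420981 = 0.649.

nominal=-17.800 wc=[-19.180,-16.818] rss=0.649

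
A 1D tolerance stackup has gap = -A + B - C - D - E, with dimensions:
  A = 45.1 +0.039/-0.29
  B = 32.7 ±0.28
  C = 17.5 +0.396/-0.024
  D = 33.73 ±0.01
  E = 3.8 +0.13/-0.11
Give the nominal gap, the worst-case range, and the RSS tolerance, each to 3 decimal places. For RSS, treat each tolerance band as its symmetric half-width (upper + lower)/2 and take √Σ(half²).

nominal=-67.430 wc=[-68.285,-66.716] rss=0.405

Stack each dimension's contribution:
  -A: nom -45.100 → Σnom=-45.100; wc +0.290/-0.039 → slack +0.290/-0.039; half-tol=0.164, Σhalf²=0.027060
  +B: nom +32.700 → Σnom=-12.400; wc +0.280/-0.280 → slack +0.570/-0.319; half-tol=0.280, Σhalf²=0.105460
  -C: nom -17.500 → Σnom=-29.900; wc +0.024/-0.396 → slack +0.594/-0.715; half-tol=0.210, Σhalf²=0.149560
  -D: nom -33.730 → Σnom=-63.630; wc +0.010/-0.010 → slack +0.604/-0.725; half-tol=0.010, Σhalf²=0.149660
  -E: nom -3.800 → Σnom=-67.430; wc +0.110/-0.130 → slack +0.714/-0.855; half-tol=0.120, Σhalf²=0.164060
Nominal = -67.430. Worst-case = [-67.430 - 0.855, -67.430 + 0.714] = [-68.285, -66.716]. RSS = √0.164060 = 0.405.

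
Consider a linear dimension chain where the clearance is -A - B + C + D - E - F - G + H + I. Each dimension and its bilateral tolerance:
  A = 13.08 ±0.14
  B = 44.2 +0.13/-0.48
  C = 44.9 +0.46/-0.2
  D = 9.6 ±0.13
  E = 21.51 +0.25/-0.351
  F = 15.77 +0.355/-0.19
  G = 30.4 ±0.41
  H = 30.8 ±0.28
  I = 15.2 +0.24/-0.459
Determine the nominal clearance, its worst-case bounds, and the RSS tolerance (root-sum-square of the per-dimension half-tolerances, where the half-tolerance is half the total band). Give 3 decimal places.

nominal=-24.460 wc=[-26.814,-21.779] rss=0.878

Stack each dimension's contribution:
  -A: nom -13.080 → Σnom=-13.080; wc +0.140/-0.140 → slack +0.140/-0.140; half-tol=0.140, Σhalf²=0.019600
  -B: nom -44.200 → Σnom=-57.280; wc +0.480/-0.130 → slack +0.620/-0.270; half-tol=0.305, Σhalf²=0.112625
  +C: nom +44.900 → Σnom=-12.380; wc +0.460/-0.200 → slack +1.080/-0.470; half-tol=0.330, Σhalf²=0.221525
  +D: nom +9.600 → Σnom=-2.780; wc +0.130/-0.130 → slack +1.210/-0.600; half-tol=0.130, Σhalf²=0.238425
  -E: nom -21.510 → Σnom=-24.290; wc +0.351/-0.250 → slack +1.561/-0.850; half-tol=0.300, Σhalf²=0.328725
  -F: nom -15.770 → Σnom=-40.060; wc +0.190/-0.355 → slack +1.751/-1.205; half-tol=0.272, Σhalf²=0.402981
  -G: nom -30.400 → Σnom=-70.460; wc +0.410/-0.410 → slack +2.161/-1.615; half-tol=0.410, Σhalf²=0.571082
  +H: nom +30.800 → Σnom=-39.660; wc +0.280/-0.280 → slack +2.441/-1.895; half-tol=0.280, Σhalf²=0.649482
  +I: nom +15.200 → Σnom=-24.460; wc +0.240/-0.459 → slack +2.681/-2.354; half-tol=0.350, Σhalf²=0.771632
Nominal = -24.460. Worst-case = [-24.460 - 2.354, -24.460 + 2.681] = [-26.814, -21.779]. RSS = √0.771632 = 0.878.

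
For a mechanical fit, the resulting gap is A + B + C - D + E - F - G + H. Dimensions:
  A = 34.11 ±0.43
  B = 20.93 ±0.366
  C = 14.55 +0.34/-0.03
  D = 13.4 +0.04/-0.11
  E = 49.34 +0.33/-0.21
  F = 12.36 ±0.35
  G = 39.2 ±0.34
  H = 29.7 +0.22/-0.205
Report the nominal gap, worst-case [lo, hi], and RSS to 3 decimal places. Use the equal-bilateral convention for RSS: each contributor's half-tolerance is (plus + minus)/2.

nominal=83.670 wc=[81.699,86.156] rss=0.845

Stack each dimension's contribution:
  +A: nom +34.110 → Σnom=34.110; wc +0.430/-0.430 → slack +0.430/-0.430; half-tol=0.430, Σhalf²=0.184900
  +B: nom +20.930 → Σnom=55.040; wc +0.366/-0.366 → slack +0.796/-0.796; half-tol=0.366, Σhalf²=0.318856
  +C: nom +14.550 → Σnom=69.590; wc +0.340/-0.030 → slack +1.136/-0.826; half-tol=0.185, Σhalf²=0.353081
  -D: nom -13.400 → Σnom=56.190; wc +0.110/-0.040 → slack +1.246/-0.866; half-tol=0.075, Σhalf²=0.358706
  +E: nom +49.340 → Σnom=105.530; wc +0.330/-0.210 → slack +1.576/-1.076; half-tol=0.270, Σhalf²=0.431606
  -F: nom -12.360 → Σnom=93.170; wc +0.350/-0.350 → slack +1.926/-1.426; half-tol=0.350, Σhalf²=0.554106
  -G: nom -39.200 → Σnom=53.970; wc +0.340/-0.340 → slack +2.266/-1.766; half-tol=0.340, Σhalf²=0.669706
  +H: nom +29.700 → Σnom=83.670; wc +0.220/-0.205 → slack +2.486/-1.971; half-tol=0.212, Σhalf²=0.714862
Nominal = 83.670. Worst-case = [83.670 - 1.971, 83.670 + 2.486] = [81.699, 86.156]. RSS = √0.714862 = 0.845.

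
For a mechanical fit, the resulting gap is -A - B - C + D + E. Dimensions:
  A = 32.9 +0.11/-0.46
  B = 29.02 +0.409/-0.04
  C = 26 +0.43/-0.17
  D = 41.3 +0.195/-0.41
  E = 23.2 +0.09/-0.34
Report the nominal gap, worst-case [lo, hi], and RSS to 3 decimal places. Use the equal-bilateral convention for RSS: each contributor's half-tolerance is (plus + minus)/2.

Stack each dimension's contribution:
  -A: nom -32.900 → Σnom=-32.900; wc +0.460/-0.110 → slack +0.460/-0.110; half-tol=0.285, Σhalf²=0.081225
  -B: nom -29.020 → Σnom=-61.920; wc +0.040/-0.409 → slack +0.500/-0.519; half-tol=0.224, Σhalf²=0.131625
  -C: nom -26.000 → Σnom=-87.920; wc +0.170/-0.430 → slack +0.670/-0.949; half-tol=0.300, Σhalf²=0.221625
  +D: nom +41.300 → Σnom=-46.620; wc +0.195/-0.410 → slack +0.865/-1.359; half-tol=0.302, Σhalf²=0.313132
  +E: nom +23.200 → Σnom=-23.420; wc +0.090/-0.340 → slack +0.955/-1.699; half-tol=0.215, Σhalf²=0.359357
Nominal = -23.420. Worst-case = [-23.420 - 1.699, -23.420 + 0.955] = [-25.119, -22.465]. RSS = √0.359357 = 0.599.

nominal=-23.420 wc=[-25.119,-22.465] rss=0.599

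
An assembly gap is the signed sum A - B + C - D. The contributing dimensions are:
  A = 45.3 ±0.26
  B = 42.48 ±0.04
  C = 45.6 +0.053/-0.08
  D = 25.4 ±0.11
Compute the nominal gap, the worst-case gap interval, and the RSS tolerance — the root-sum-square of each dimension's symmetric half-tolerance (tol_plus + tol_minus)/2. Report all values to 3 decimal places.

Stack each dimension's contribution:
  +A: nom +45.300 → Σnom=45.300; wc +0.260/-0.260 → slack +0.260/-0.260; half-tol=0.260, Σhalf²=0.067600
  -B: nom -42.480 → Σnom=2.820; wc +0.040/-0.040 → slack +0.300/-0.300; half-tol=0.040, Σhalf²=0.069200
  +C: nom +45.600 → Σnom=48.420; wc +0.053/-0.080 → slack +0.353/-0.380; half-tol=0.067, Σhalf²=0.073622
  -D: nom -25.400 → Σnom=23.020; wc +0.110/-0.110 → slack +0.463/-0.490; half-tol=0.110, Σhalf²=0.085722
Nominal = 23.020. Worst-case = [23.020 - 0.490, 23.020 + 0.463] = [22.530, 23.483]. RSS = √0.085722 = 0.293.

nominal=23.020 wc=[22.530,23.483] rss=0.293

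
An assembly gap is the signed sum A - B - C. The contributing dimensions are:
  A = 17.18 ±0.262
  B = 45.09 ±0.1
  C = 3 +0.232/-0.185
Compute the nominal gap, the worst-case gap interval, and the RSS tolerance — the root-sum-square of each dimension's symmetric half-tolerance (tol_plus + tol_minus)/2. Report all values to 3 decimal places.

Stack each dimension's contribution:
  +A: nom +17.180 → Σnom=17.180; wc +0.262/-0.262 → slack +0.262/-0.262; half-tol=0.262, Σhalf²=0.068644
  -B: nom -45.090 → Σnom=-27.910; wc +0.100/-0.100 → slack +0.362/-0.362; half-tol=0.100, Σhalf²=0.078644
  -C: nom -3.000 → Σnom=-30.910; wc +0.185/-0.232 → slack +0.547/-0.594; half-tol=0.209, Σhalf²=0.122116
Nominal = -30.910. Worst-case = [-30.910 - 0.594, -30.910 + 0.547] = [-31.504, -30.363]. RSS = √0.122116 = 0.349.

nominal=-30.910 wc=[-31.504,-30.363] rss=0.349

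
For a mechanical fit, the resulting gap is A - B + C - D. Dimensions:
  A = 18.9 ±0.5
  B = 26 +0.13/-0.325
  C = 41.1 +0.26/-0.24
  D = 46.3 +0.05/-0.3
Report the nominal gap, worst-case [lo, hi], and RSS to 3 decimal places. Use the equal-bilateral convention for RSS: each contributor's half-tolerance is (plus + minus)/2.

Stack each dimension's contribution:
  +A: nom +18.900 → Σnom=18.900; wc +0.500/-0.500 → slack +0.500/-0.500; half-tol=0.500, Σhalf²=0.250000
  -B: nom -26.000 → Σnom=-7.100; wc +0.325/-0.130 → slack +0.825/-0.630; half-tol=0.228, Σhalf²=0.301756
  +C: nom +41.100 → Σnom=34.000; wc +0.260/-0.240 → slack +1.085/-0.870; half-tol=0.250, Σhalf²=0.364256
  -D: nom -46.300 → Σnom=-12.300; wc +0.300/-0.050 → slack +1.385/-0.920; half-tol=0.175, Σhalf²=0.394881
Nominal = -12.300. Worst-case = [-12.300 - 0.920, -12.300 + 1.385] = [-13.220, -10.915]. RSS = √0.394881 = 0.628.

nominal=-12.300 wc=[-13.220,-10.915] rss=0.628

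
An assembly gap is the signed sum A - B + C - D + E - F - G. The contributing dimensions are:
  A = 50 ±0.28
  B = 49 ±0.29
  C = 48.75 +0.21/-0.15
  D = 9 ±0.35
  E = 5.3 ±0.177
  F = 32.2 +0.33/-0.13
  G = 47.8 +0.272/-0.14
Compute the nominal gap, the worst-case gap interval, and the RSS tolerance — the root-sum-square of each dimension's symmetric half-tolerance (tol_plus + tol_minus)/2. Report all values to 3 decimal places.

Stack each dimension's contribution:
  +A: nom +50.000 → Σnom=50.000; wc +0.280/-0.280 → slack +0.280/-0.280; half-tol=0.280, Σhalf²=0.078400
  -B: nom -49.000 → Σnom=1.000; wc +0.290/-0.290 → slack +0.570/-0.570; half-tol=0.290, Σhalf²=0.162500
  +C: nom +48.750 → Σnom=49.750; wc +0.210/-0.150 → slack +0.780/-0.720; half-tol=0.180, Σhalf²=0.194900
  -D: nom -9.000 → Σnom=40.750; wc +0.350/-0.350 → slack +1.130/-1.070; half-tol=0.350, Σhalf²=0.317400
  +E: nom +5.300 → Σnom=46.050; wc +0.177/-0.177 → slack +1.307/-1.247; half-tol=0.177, Σhalf²=0.348729
  -F: nom -32.200 → Σnom=13.850; wc +0.130/-0.330 → slack +1.437/-1.577; half-tol=0.230, Σhalf²=0.401629
  -G: nom -47.800 → Σnom=-33.950; wc +0.140/-0.272 → slack +1.577/-1.849; half-tol=0.206, Σhalf²=0.444065
Nominal = -33.950. Worst-case = [-33.950 - 1.849, -33.950 + 1.577] = [-35.799, -32.373]. RSS = √0.444065 = 0.666.

nominal=-33.950 wc=[-35.799,-32.373] rss=0.666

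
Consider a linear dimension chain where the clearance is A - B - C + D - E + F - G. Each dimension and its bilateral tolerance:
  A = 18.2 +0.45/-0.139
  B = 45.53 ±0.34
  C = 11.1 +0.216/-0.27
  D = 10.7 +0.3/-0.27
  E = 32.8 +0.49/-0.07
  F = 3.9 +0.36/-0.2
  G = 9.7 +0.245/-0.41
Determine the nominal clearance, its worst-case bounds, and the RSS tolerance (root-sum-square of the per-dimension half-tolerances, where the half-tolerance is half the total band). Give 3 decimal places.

Stack each dimension's contribution:
  +A: nom +18.200 → Σnom=18.200; wc +0.450/-0.139 → slack +0.450/-0.139; half-tol=0.294, Σhalf²=0.086730
  -B: nom -45.530 → Σnom=-27.330; wc +0.340/-0.340 → slack +0.790/-0.479; half-tol=0.340, Σhalf²=0.202330
  -C: nom -11.100 → Σnom=-38.430; wc +0.270/-0.216 → slack +1.060/-0.695; half-tol=0.243, Σhalf²=0.261379
  +D: nom +10.700 → Σnom=-27.730; wc +0.300/-0.270 → slack +1.360/-0.965; half-tol=0.285, Σhalf²=0.342604
  -E: nom -32.800 → Σnom=-60.530; wc +0.070/-0.490 → slack +1.430/-1.455; half-tol=0.280, Σhalf²=0.421004
  +F: nom +3.900 → Σnom=-56.630; wc +0.360/-0.200 → slack +1.790/-1.655; half-tol=0.280, Σhalf²=0.499404
  -G: nom -9.700 → Σnom=-66.330; wc +0.410/-0.245 → slack +2.200/-1.900; half-tol=0.328, Σhalf²=0.606661
Nominal = -66.330. Worst-case = [-66.330 - 1.900, -66.330 + 2.200] = [-68.230, -64.130]. RSS = √0.606661 = 0.779.

nominal=-66.330 wc=[-68.230,-64.130] rss=0.779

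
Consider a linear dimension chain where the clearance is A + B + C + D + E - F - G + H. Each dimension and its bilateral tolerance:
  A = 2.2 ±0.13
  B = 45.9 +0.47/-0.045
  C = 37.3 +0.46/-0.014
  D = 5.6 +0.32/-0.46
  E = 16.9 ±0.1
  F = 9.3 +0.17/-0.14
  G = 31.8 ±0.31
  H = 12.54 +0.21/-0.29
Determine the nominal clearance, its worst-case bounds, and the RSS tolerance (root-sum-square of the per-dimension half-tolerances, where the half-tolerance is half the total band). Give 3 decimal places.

nominal=79.340 wc=[77.821,81.480] rss=0.696

Stack each dimension's contribution:
  +A: nom +2.200 → Σnom=2.200; wc +0.130/-0.130 → slack +0.130/-0.130; half-tol=0.130, Σhalf²=0.016900
  +B: nom +45.900 → Σnom=48.100; wc +0.470/-0.045 → slack +0.600/-0.175; half-tol=0.258, Σhalf²=0.083206
  +C: nom +37.300 → Σnom=85.400; wc +0.460/-0.014 → slack +1.060/-0.189; half-tol=0.237, Σhalf²=0.139375
  +D: nom +5.600 → Σnom=91.000; wc +0.320/-0.460 → slack +1.380/-0.649; half-tol=0.390, Σhalf²=0.291475
  +E: nom +16.900 → Σnom=107.900; wc +0.100/-0.100 → slack +1.480/-0.749; half-tol=0.100, Σhalf²=0.301475
  -F: nom -9.300 → Σnom=98.600; wc +0.140/-0.170 → slack +1.620/-0.919; half-tol=0.155, Σhalf²=0.325500
  -G: nom -31.800 → Σnom=66.800; wc +0.310/-0.310 → slack +1.930/-1.229; half-tol=0.310, Σhalf²=0.421600
  +H: nom +12.540 → Σnom=79.340; wc +0.210/-0.290 → slack +2.140/-1.519; half-tol=0.250, Σhalf²=0.484100
Nominal = 79.340. Worst-case = [79.340 - 1.519, 79.340 + 2.140] = [77.821, 81.480]. RSS = √0.484100 = 0.696.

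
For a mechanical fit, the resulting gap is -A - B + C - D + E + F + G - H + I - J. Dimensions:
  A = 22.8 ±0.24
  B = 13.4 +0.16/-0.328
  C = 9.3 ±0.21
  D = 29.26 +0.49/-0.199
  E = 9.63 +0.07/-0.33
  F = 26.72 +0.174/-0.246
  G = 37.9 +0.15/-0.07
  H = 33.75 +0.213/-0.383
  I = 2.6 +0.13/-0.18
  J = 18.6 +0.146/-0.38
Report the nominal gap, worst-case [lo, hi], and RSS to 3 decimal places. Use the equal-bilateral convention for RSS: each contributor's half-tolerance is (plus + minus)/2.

nominal=-31.660 wc=[-33.945,-29.396] rss=0.747

Stack each dimension's contribution:
  -A: nom -22.800 → Σnom=-22.800; wc +0.240/-0.240 → slack +0.240/-0.240; half-tol=0.240, Σhalf²=0.057600
  -B: nom -13.400 → Σnom=-36.200; wc +0.328/-0.160 → slack +0.568/-0.400; half-tol=0.244, Σhalf²=0.117136
  +C: nom +9.300 → Σnom=-26.900; wc +0.210/-0.210 → slack +0.778/-0.610; half-tol=0.210, Σhalf²=0.161236
  -D: nom -29.260 → Σnom=-56.160; wc +0.199/-0.490 → slack +0.977/-1.100; half-tol=0.345, Σhalf²=0.279916
  +E: nom +9.630 → Σnom=-46.530; wc +0.070/-0.330 → slack +1.047/-1.430; half-tol=0.200, Σhalf²=0.319916
  +F: nom +26.720 → Σnom=-19.810; wc +0.174/-0.246 → slack +1.221/-1.676; half-tol=0.210, Σhalf²=0.364016
  +G: nom +37.900 → Σnom=18.090; wc +0.150/-0.070 → slack +1.371/-1.746; half-tol=0.110, Σhalf²=0.376116
  -H: nom -33.750 → Σnom=-15.660; wc +0.383/-0.213 → slack +1.754/-1.959; half-tol=0.298, Σhalf²=0.464920
  +I: nom +2.600 → Σnom=-13.060; wc +0.130/-0.180 → slack +1.884/-2.139; half-tol=0.155, Σhalf²=0.488945
  -J: nom -18.600 → Σnom=-31.660; wc +0.380/-0.146 → slack +2.264/-2.285; half-tol=0.263, Σhalf²=0.558114
Nominal = -31.660. Worst-case = [-31.660 - 2.285, -31.660 + 2.264] = [-33.945, -29.396]. RSS = √0.558114 = 0.747.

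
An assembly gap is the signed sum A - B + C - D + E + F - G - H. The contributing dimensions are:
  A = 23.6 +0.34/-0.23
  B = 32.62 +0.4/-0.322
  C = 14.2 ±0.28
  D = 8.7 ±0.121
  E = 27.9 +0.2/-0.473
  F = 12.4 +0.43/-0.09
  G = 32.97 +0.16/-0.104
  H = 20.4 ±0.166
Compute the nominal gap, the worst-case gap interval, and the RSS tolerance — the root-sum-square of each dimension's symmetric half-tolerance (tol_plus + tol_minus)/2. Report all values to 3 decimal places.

Stack each dimension's contribution:
  +A: nom +23.600 → Σnom=23.600; wc +0.340/-0.230 → slack +0.340/-0.230; half-tol=0.285, Σhalf²=0.081225
  -B: nom -32.620 → Σnom=-9.020; wc +0.322/-0.400 → slack +0.662/-0.630; half-tol=0.361, Σhalf²=0.211546
  +C: nom +14.200 → Σnom=5.180; wc +0.280/-0.280 → slack +0.942/-0.910; half-tol=0.280, Σhalf²=0.289946
  -D: nom -8.700 → Σnom=-3.520; wc +0.121/-0.121 → slack +1.063/-1.031; half-tol=0.121, Σhalf²=0.304587
  +E: nom +27.900 → Σnom=24.380; wc +0.200/-0.473 → slack +1.263/-1.504; half-tol=0.337, Σhalf²=0.417819
  +F: nom +12.400 → Σnom=36.780; wc +0.430/-0.090 → slack +1.693/-1.594; half-tol=0.260, Σhalf²=0.485419
  -G: nom -32.970 → Σnom=3.810; wc +0.104/-0.160 → slack +1.797/-1.754; half-tol=0.132, Σhalf²=0.502843
  -H: nom -20.400 → Σnom=-16.590; wc +0.166/-0.166 → slack +1.963/-1.920; half-tol=0.166, Σhalf²=0.530399
Nominal = -16.590. Worst-case = [-16.590 - 1.920, -16.590 + 1.963] = [-18.510, -14.627]. RSS = √0.530399 = 0.728.

nominal=-16.590 wc=[-18.510,-14.627] rss=0.728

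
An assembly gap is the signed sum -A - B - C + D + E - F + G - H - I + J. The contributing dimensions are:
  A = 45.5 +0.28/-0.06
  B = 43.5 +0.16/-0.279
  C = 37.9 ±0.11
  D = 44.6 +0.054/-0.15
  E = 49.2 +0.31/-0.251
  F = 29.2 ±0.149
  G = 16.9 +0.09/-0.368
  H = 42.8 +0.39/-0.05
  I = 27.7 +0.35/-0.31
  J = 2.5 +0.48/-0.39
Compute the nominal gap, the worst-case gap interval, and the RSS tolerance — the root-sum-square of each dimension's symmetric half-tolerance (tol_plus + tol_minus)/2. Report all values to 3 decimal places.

Stack each dimension's contribution:
  -A: nom -45.500 → Σnom=-45.500; wc +0.060/-0.280 → slack +0.060/-0.280; half-tol=0.170, Σhalf²=0.028900
  -B: nom -43.500 → Σnom=-89.000; wc +0.279/-0.160 → slack +0.339/-0.440; half-tol=0.220, Σhalf²=0.077080
  -C: nom -37.900 → Σnom=-126.900; wc +0.110/-0.110 → slack +0.449/-0.550; half-tol=0.110, Σhalf²=0.089180
  +D: nom +44.600 → Σnom=-82.300; wc +0.054/-0.150 → slack +0.503/-0.700; half-tol=0.102, Σhalf²=0.099584
  +E: nom +49.200 → Σnom=-33.100; wc +0.310/-0.251 → slack +0.813/-0.951; half-tol=0.280, Σhalf²=0.178264
  -F: nom -29.200 → Σnom=-62.300; wc +0.149/-0.149 → slack +0.962/-1.100; half-tol=0.149, Σhalf²=0.200465
  +G: nom +16.900 → Σnom=-45.400; wc +0.090/-0.368 → slack +1.052/-1.468; half-tol=0.229, Σhalf²=0.252906
  -H: nom -42.800 → Σnom=-88.200; wc +0.050/-0.390 → slack +1.102/-1.858; half-tol=0.220, Σhalf²=0.301306
  -I: nom -27.700 → Σnom=-115.900; wc +0.310/-0.350 → slack +1.412/-2.208; half-tol=0.330, Σhalf²=0.410206
  +J: nom +2.500 → Σnom=-113.400; wc +0.480/-0.390 → slack +1.892/-2.598; half-tol=0.435, Σhalf²=0.599431
Nominal = -113.400. Worst-case = [-113.400 - 2.598, -113.400 + 1.892] = [-115.998, -111.508]. RSS = √0.599431 = 0.774.

nominal=-113.400 wc=[-115.998,-111.508] rss=0.774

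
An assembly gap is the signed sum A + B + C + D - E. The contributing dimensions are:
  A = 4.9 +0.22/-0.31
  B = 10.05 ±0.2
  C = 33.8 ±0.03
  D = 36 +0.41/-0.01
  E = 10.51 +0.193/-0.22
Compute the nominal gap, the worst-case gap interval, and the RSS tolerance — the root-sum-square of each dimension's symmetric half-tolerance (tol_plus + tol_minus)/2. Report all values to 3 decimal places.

Stack each dimension's contribution:
  +A: nom +4.900 → Σnom=4.900; wc +0.220/-0.310 → slack +0.220/-0.310; half-tol=0.265, Σhalf²=0.070225
  +B: nom +10.050 → Σnom=14.950; wc +0.200/-0.200 → slack +0.420/-0.510; half-tol=0.200, Σhalf²=0.110225
  +C: nom +33.800 → Σnom=48.750; wc +0.030/-0.030 → slack +0.450/-0.540; half-tol=0.030, Σhalf²=0.111125
  +D: nom +36.000 → Σnom=84.750; wc +0.410/-0.010 → slack +0.860/-0.550; half-tol=0.210, Σhalf²=0.155225
  -E: nom -10.510 → Σnom=74.240; wc +0.220/-0.193 → slack +1.080/-0.743; half-tol=0.207, Σhalf²=0.197867
Nominal = 74.240. Worst-case = [74.240 - 0.743, 74.240 + 1.080] = [73.497, 75.320]. RSS = √0.197867 = 0.445.

nominal=74.240 wc=[73.497,75.320] rss=0.445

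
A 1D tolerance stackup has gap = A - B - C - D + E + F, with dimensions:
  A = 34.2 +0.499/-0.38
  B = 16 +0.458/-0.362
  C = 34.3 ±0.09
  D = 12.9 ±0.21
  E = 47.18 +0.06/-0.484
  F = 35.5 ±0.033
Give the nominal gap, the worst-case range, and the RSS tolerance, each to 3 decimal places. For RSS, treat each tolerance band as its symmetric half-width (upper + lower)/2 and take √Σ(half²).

nominal=53.680 wc=[52.025,54.934] rss=0.699

Stack each dimension's contribution:
  +A: nom +34.200 → Σnom=34.200; wc +0.499/-0.380 → slack +0.499/-0.380; half-tol=0.440, Σhalf²=0.193160
  -B: nom -16.000 → Σnom=18.200; wc +0.362/-0.458 → slack +0.861/-0.838; half-tol=0.410, Σhalf²=0.361260
  -C: nom -34.300 → Σnom=-16.100; wc +0.090/-0.090 → slack +0.951/-0.928; half-tol=0.090, Σhalf²=0.369360
  -D: nom -12.900 → Σnom=-29.000; wc +0.210/-0.210 → slack +1.161/-1.138; half-tol=0.210, Σhalf²=0.413460
  +E: nom +47.180 → Σnom=18.180; wc +0.060/-0.484 → slack +1.221/-1.622; half-tol=0.272, Σhalf²=0.487444
  +F: nom +35.500 → Σnom=53.680; wc +0.033/-0.033 → slack +1.254/-1.655; half-tol=0.033, Σhalf²=0.488533
Nominal = 53.680. Worst-case = [53.680 - 1.655, 53.680 + 1.254] = [52.025, 54.934]. RSS = √0.488533 = 0.699.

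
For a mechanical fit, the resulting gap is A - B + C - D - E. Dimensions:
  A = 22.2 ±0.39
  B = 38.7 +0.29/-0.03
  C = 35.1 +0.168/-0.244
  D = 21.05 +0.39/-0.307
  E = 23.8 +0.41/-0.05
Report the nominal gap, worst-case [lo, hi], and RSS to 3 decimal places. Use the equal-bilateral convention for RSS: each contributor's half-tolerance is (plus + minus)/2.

Stack each dimension's contribution:
  +A: nom +22.200 → Σnom=22.200; wc +0.390/-0.390 → slack +0.390/-0.390; half-tol=0.390, Σhalf²=0.152100
  -B: nom -38.700 → Σnom=-16.500; wc +0.030/-0.290 → slack +0.420/-0.680; half-tol=0.160, Σhalf²=0.177700
  +C: nom +35.100 → Σnom=18.600; wc +0.168/-0.244 → slack +0.588/-0.924; half-tol=0.206, Σhalf²=0.220136
  -D: nom -21.050 → Σnom=-2.450; wc +0.307/-0.390 → slack +0.895/-1.314; half-tol=0.349, Σhalf²=0.341588
  -E: nom -23.800 → Σnom=-26.250; wc +0.050/-0.410 → slack +0.945/-1.724; half-tol=0.230, Σhalf²=0.394488
Nominal = -26.250. Worst-case = [-26.250 - 1.724, -26.250 + 0.945] = [-27.974, -25.305]. RSS = √0.394488 = 0.628.

nominal=-26.250 wc=[-27.974,-25.305] rss=0.628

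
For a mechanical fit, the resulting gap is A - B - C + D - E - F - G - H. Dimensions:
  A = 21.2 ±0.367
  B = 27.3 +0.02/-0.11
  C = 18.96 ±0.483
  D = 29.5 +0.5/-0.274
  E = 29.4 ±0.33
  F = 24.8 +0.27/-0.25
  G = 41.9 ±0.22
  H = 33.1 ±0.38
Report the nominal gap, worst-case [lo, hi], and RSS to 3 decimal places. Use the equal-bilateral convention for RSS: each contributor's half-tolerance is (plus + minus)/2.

Stack each dimension's contribution:
  +A: nom +21.200 → Σnom=21.200; wc +0.367/-0.367 → slack +0.367/-0.367; half-tol=0.367, Σhalf²=0.134689
  -B: nom -27.300 → Σnom=-6.100; wc +0.110/-0.020 → slack +0.477/-0.387; half-tol=0.065, Σhalf²=0.138914
  -C: nom -18.960 → Σnom=-25.060; wc +0.483/-0.483 → slack +0.960/-0.870; half-tol=0.483, Σhalf²=0.372203
  +D: nom +29.500 → Σnom=4.440; wc +0.500/-0.274 → slack +1.460/-1.144; half-tol=0.387, Σhalf²=0.521972
  -E: nom -29.400 → Σnom=-24.960; wc +0.330/-0.330 → slack +1.790/-1.474; half-tol=0.330, Σhalf²=0.630872
  -F: nom -24.800 → Σnom=-49.760; wc +0.250/-0.270 → slack +2.040/-1.744; half-tol=0.260, Σhalf²=0.698472
  -G: nom -41.900 → Σnom=-91.660; wc +0.220/-0.220 → slack +2.260/-1.964; half-tol=0.220, Σhalf²=0.746872
  -H: nom -33.100 → Σnom=-124.760; wc +0.380/-0.380 → slack +2.640/-2.344; half-tol=0.380, Σhalf²=0.891272
Nominal = -124.760. Worst-case = [-124.760 - 2.344, -124.760 + 2.640] = [-127.104, -122.120]. RSS = √0.891272 = 0.944.

nominal=-124.760 wc=[-127.104,-122.120] rss=0.944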